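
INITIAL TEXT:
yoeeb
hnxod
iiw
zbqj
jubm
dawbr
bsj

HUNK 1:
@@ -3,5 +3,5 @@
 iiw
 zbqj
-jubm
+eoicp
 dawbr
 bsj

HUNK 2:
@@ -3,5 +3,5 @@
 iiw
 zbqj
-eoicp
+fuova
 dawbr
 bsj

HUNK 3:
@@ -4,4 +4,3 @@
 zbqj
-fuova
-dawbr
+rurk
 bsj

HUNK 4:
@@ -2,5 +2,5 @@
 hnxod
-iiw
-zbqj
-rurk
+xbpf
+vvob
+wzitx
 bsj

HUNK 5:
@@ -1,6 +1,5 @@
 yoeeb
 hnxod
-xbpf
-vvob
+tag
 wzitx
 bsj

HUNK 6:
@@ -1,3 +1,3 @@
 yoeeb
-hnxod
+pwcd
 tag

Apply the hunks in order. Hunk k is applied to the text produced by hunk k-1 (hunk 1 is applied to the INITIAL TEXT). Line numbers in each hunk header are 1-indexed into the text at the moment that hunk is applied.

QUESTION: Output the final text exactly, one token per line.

Hunk 1: at line 3 remove [jubm] add [eoicp] -> 7 lines: yoeeb hnxod iiw zbqj eoicp dawbr bsj
Hunk 2: at line 3 remove [eoicp] add [fuova] -> 7 lines: yoeeb hnxod iiw zbqj fuova dawbr bsj
Hunk 3: at line 4 remove [fuova,dawbr] add [rurk] -> 6 lines: yoeeb hnxod iiw zbqj rurk bsj
Hunk 4: at line 2 remove [iiw,zbqj,rurk] add [xbpf,vvob,wzitx] -> 6 lines: yoeeb hnxod xbpf vvob wzitx bsj
Hunk 5: at line 1 remove [xbpf,vvob] add [tag] -> 5 lines: yoeeb hnxod tag wzitx bsj
Hunk 6: at line 1 remove [hnxod] add [pwcd] -> 5 lines: yoeeb pwcd tag wzitx bsj

Answer: yoeeb
pwcd
tag
wzitx
bsj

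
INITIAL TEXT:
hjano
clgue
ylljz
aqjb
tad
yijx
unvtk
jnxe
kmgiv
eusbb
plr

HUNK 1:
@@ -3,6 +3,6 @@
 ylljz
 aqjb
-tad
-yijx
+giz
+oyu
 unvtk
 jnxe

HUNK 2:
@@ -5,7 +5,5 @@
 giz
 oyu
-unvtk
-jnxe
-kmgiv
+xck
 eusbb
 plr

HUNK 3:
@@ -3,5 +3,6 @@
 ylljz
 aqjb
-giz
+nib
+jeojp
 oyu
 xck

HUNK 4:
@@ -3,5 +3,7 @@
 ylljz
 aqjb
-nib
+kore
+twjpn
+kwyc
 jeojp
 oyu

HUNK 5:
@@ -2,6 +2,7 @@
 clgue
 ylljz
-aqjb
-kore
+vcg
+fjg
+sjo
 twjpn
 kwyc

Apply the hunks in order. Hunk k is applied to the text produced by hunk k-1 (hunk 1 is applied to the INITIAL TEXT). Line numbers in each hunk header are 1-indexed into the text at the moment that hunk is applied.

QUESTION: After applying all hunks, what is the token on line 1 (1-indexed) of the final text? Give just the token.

Answer: hjano

Derivation:
Hunk 1: at line 3 remove [tad,yijx] add [giz,oyu] -> 11 lines: hjano clgue ylljz aqjb giz oyu unvtk jnxe kmgiv eusbb plr
Hunk 2: at line 5 remove [unvtk,jnxe,kmgiv] add [xck] -> 9 lines: hjano clgue ylljz aqjb giz oyu xck eusbb plr
Hunk 3: at line 3 remove [giz] add [nib,jeojp] -> 10 lines: hjano clgue ylljz aqjb nib jeojp oyu xck eusbb plr
Hunk 4: at line 3 remove [nib] add [kore,twjpn,kwyc] -> 12 lines: hjano clgue ylljz aqjb kore twjpn kwyc jeojp oyu xck eusbb plr
Hunk 5: at line 2 remove [aqjb,kore] add [vcg,fjg,sjo] -> 13 lines: hjano clgue ylljz vcg fjg sjo twjpn kwyc jeojp oyu xck eusbb plr
Final line 1: hjano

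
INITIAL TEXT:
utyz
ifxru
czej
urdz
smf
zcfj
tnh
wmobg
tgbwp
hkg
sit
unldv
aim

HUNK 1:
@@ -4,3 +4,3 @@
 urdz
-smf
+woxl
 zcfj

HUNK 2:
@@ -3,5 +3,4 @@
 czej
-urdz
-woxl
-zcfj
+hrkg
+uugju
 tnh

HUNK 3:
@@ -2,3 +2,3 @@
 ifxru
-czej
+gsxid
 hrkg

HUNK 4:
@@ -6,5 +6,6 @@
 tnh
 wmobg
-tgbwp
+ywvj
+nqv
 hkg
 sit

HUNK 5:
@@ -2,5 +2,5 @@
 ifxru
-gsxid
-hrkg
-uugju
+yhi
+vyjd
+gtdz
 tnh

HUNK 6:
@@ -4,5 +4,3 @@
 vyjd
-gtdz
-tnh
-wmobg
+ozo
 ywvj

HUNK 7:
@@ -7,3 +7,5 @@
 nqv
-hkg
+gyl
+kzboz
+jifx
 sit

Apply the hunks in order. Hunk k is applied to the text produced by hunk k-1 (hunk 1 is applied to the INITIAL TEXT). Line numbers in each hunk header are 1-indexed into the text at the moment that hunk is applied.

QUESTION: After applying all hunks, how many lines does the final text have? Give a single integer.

Answer: 13

Derivation:
Hunk 1: at line 4 remove [smf] add [woxl] -> 13 lines: utyz ifxru czej urdz woxl zcfj tnh wmobg tgbwp hkg sit unldv aim
Hunk 2: at line 3 remove [urdz,woxl,zcfj] add [hrkg,uugju] -> 12 lines: utyz ifxru czej hrkg uugju tnh wmobg tgbwp hkg sit unldv aim
Hunk 3: at line 2 remove [czej] add [gsxid] -> 12 lines: utyz ifxru gsxid hrkg uugju tnh wmobg tgbwp hkg sit unldv aim
Hunk 4: at line 6 remove [tgbwp] add [ywvj,nqv] -> 13 lines: utyz ifxru gsxid hrkg uugju tnh wmobg ywvj nqv hkg sit unldv aim
Hunk 5: at line 2 remove [gsxid,hrkg,uugju] add [yhi,vyjd,gtdz] -> 13 lines: utyz ifxru yhi vyjd gtdz tnh wmobg ywvj nqv hkg sit unldv aim
Hunk 6: at line 4 remove [gtdz,tnh,wmobg] add [ozo] -> 11 lines: utyz ifxru yhi vyjd ozo ywvj nqv hkg sit unldv aim
Hunk 7: at line 7 remove [hkg] add [gyl,kzboz,jifx] -> 13 lines: utyz ifxru yhi vyjd ozo ywvj nqv gyl kzboz jifx sit unldv aim
Final line count: 13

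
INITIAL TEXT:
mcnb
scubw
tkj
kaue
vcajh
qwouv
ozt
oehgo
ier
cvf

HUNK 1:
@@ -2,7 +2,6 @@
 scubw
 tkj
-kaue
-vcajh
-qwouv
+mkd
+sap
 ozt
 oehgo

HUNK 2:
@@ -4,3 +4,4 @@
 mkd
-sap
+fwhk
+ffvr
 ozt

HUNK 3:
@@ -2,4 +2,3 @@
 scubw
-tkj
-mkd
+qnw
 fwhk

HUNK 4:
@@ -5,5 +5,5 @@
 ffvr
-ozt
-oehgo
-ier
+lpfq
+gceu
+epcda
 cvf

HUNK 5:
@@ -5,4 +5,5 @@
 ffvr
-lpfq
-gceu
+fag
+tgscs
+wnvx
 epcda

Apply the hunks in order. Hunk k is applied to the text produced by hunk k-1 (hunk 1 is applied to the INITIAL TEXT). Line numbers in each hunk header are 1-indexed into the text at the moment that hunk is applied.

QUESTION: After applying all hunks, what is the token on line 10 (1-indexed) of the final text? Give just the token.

Hunk 1: at line 2 remove [kaue,vcajh,qwouv] add [mkd,sap] -> 9 lines: mcnb scubw tkj mkd sap ozt oehgo ier cvf
Hunk 2: at line 4 remove [sap] add [fwhk,ffvr] -> 10 lines: mcnb scubw tkj mkd fwhk ffvr ozt oehgo ier cvf
Hunk 3: at line 2 remove [tkj,mkd] add [qnw] -> 9 lines: mcnb scubw qnw fwhk ffvr ozt oehgo ier cvf
Hunk 4: at line 5 remove [ozt,oehgo,ier] add [lpfq,gceu,epcda] -> 9 lines: mcnb scubw qnw fwhk ffvr lpfq gceu epcda cvf
Hunk 5: at line 5 remove [lpfq,gceu] add [fag,tgscs,wnvx] -> 10 lines: mcnb scubw qnw fwhk ffvr fag tgscs wnvx epcda cvf
Final line 10: cvf

Answer: cvf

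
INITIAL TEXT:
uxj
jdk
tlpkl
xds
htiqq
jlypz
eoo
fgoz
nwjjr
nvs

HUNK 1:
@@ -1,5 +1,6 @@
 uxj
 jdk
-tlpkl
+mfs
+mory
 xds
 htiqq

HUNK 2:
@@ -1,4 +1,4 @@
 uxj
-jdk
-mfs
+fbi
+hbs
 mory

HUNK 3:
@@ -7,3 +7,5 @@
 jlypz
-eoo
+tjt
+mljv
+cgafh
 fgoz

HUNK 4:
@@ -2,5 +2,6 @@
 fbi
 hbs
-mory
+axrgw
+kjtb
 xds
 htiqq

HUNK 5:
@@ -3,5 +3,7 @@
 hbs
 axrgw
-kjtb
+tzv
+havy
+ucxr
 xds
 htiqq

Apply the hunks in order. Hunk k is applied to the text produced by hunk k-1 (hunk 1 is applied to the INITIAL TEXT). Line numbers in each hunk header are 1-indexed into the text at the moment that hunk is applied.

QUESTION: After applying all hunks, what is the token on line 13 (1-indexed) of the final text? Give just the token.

Hunk 1: at line 1 remove [tlpkl] add [mfs,mory] -> 11 lines: uxj jdk mfs mory xds htiqq jlypz eoo fgoz nwjjr nvs
Hunk 2: at line 1 remove [jdk,mfs] add [fbi,hbs] -> 11 lines: uxj fbi hbs mory xds htiqq jlypz eoo fgoz nwjjr nvs
Hunk 3: at line 7 remove [eoo] add [tjt,mljv,cgafh] -> 13 lines: uxj fbi hbs mory xds htiqq jlypz tjt mljv cgafh fgoz nwjjr nvs
Hunk 4: at line 2 remove [mory] add [axrgw,kjtb] -> 14 lines: uxj fbi hbs axrgw kjtb xds htiqq jlypz tjt mljv cgafh fgoz nwjjr nvs
Hunk 5: at line 3 remove [kjtb] add [tzv,havy,ucxr] -> 16 lines: uxj fbi hbs axrgw tzv havy ucxr xds htiqq jlypz tjt mljv cgafh fgoz nwjjr nvs
Final line 13: cgafh

Answer: cgafh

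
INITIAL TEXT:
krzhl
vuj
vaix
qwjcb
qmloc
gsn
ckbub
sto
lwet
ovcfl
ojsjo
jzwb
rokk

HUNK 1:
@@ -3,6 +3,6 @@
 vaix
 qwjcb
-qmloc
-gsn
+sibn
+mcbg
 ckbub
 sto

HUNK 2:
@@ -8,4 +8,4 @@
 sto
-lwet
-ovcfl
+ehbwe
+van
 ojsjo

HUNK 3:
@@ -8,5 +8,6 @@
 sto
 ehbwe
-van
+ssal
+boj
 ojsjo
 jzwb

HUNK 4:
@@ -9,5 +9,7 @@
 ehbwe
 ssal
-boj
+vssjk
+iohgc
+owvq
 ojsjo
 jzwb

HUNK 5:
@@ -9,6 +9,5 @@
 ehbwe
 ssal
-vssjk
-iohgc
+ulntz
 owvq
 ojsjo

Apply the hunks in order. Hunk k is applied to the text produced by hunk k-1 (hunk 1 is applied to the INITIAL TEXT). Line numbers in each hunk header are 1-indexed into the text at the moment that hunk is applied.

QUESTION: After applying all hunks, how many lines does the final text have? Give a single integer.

Answer: 15

Derivation:
Hunk 1: at line 3 remove [qmloc,gsn] add [sibn,mcbg] -> 13 lines: krzhl vuj vaix qwjcb sibn mcbg ckbub sto lwet ovcfl ojsjo jzwb rokk
Hunk 2: at line 8 remove [lwet,ovcfl] add [ehbwe,van] -> 13 lines: krzhl vuj vaix qwjcb sibn mcbg ckbub sto ehbwe van ojsjo jzwb rokk
Hunk 3: at line 8 remove [van] add [ssal,boj] -> 14 lines: krzhl vuj vaix qwjcb sibn mcbg ckbub sto ehbwe ssal boj ojsjo jzwb rokk
Hunk 4: at line 9 remove [boj] add [vssjk,iohgc,owvq] -> 16 lines: krzhl vuj vaix qwjcb sibn mcbg ckbub sto ehbwe ssal vssjk iohgc owvq ojsjo jzwb rokk
Hunk 5: at line 9 remove [vssjk,iohgc] add [ulntz] -> 15 lines: krzhl vuj vaix qwjcb sibn mcbg ckbub sto ehbwe ssal ulntz owvq ojsjo jzwb rokk
Final line count: 15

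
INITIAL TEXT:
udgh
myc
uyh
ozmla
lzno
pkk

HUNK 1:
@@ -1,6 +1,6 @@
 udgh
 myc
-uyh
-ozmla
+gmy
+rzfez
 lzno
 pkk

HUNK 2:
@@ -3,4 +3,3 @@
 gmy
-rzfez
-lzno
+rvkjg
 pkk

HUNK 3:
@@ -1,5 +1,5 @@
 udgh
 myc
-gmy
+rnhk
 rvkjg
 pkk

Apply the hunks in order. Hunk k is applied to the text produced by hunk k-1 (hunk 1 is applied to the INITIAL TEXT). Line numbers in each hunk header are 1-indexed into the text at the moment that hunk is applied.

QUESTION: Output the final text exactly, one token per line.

Answer: udgh
myc
rnhk
rvkjg
pkk

Derivation:
Hunk 1: at line 1 remove [uyh,ozmla] add [gmy,rzfez] -> 6 lines: udgh myc gmy rzfez lzno pkk
Hunk 2: at line 3 remove [rzfez,lzno] add [rvkjg] -> 5 lines: udgh myc gmy rvkjg pkk
Hunk 3: at line 1 remove [gmy] add [rnhk] -> 5 lines: udgh myc rnhk rvkjg pkk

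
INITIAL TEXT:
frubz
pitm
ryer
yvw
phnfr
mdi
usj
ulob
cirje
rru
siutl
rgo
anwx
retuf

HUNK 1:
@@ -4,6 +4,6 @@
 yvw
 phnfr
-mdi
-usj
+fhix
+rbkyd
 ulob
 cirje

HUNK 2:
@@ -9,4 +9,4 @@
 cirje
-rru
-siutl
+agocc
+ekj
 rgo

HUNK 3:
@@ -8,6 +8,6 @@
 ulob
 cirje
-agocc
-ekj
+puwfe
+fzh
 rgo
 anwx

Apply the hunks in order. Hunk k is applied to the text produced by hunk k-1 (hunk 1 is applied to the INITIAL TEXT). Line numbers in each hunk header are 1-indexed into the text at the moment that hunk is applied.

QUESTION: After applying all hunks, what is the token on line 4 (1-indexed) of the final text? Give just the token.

Hunk 1: at line 4 remove [mdi,usj] add [fhix,rbkyd] -> 14 lines: frubz pitm ryer yvw phnfr fhix rbkyd ulob cirje rru siutl rgo anwx retuf
Hunk 2: at line 9 remove [rru,siutl] add [agocc,ekj] -> 14 lines: frubz pitm ryer yvw phnfr fhix rbkyd ulob cirje agocc ekj rgo anwx retuf
Hunk 3: at line 8 remove [agocc,ekj] add [puwfe,fzh] -> 14 lines: frubz pitm ryer yvw phnfr fhix rbkyd ulob cirje puwfe fzh rgo anwx retuf
Final line 4: yvw

Answer: yvw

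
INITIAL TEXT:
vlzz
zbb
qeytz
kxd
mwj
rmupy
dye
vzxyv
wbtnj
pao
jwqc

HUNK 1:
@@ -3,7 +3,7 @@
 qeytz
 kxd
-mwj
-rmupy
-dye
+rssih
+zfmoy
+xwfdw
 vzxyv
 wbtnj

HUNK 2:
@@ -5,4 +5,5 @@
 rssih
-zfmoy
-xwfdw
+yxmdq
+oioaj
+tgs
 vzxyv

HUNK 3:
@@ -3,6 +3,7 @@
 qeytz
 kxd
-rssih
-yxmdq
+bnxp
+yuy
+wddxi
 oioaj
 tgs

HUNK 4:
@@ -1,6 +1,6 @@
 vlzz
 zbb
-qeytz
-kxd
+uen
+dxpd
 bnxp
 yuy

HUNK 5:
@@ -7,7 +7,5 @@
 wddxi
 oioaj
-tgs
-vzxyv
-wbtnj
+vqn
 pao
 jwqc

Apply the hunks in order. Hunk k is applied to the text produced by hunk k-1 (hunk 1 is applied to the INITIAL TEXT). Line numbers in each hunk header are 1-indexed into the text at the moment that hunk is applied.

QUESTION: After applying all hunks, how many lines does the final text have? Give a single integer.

Answer: 11

Derivation:
Hunk 1: at line 3 remove [mwj,rmupy,dye] add [rssih,zfmoy,xwfdw] -> 11 lines: vlzz zbb qeytz kxd rssih zfmoy xwfdw vzxyv wbtnj pao jwqc
Hunk 2: at line 5 remove [zfmoy,xwfdw] add [yxmdq,oioaj,tgs] -> 12 lines: vlzz zbb qeytz kxd rssih yxmdq oioaj tgs vzxyv wbtnj pao jwqc
Hunk 3: at line 3 remove [rssih,yxmdq] add [bnxp,yuy,wddxi] -> 13 lines: vlzz zbb qeytz kxd bnxp yuy wddxi oioaj tgs vzxyv wbtnj pao jwqc
Hunk 4: at line 1 remove [qeytz,kxd] add [uen,dxpd] -> 13 lines: vlzz zbb uen dxpd bnxp yuy wddxi oioaj tgs vzxyv wbtnj pao jwqc
Hunk 5: at line 7 remove [tgs,vzxyv,wbtnj] add [vqn] -> 11 lines: vlzz zbb uen dxpd bnxp yuy wddxi oioaj vqn pao jwqc
Final line count: 11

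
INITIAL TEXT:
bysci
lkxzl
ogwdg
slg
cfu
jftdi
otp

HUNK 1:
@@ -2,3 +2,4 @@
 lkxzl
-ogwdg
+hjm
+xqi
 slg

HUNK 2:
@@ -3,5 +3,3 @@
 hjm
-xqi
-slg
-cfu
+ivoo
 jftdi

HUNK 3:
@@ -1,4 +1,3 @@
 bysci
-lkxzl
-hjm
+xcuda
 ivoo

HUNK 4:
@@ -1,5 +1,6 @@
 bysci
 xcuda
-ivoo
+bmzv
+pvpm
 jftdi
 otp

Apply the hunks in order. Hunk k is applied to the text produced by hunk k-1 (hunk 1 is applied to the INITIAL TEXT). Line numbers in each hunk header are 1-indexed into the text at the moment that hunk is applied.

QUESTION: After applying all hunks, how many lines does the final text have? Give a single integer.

Answer: 6

Derivation:
Hunk 1: at line 2 remove [ogwdg] add [hjm,xqi] -> 8 lines: bysci lkxzl hjm xqi slg cfu jftdi otp
Hunk 2: at line 3 remove [xqi,slg,cfu] add [ivoo] -> 6 lines: bysci lkxzl hjm ivoo jftdi otp
Hunk 3: at line 1 remove [lkxzl,hjm] add [xcuda] -> 5 lines: bysci xcuda ivoo jftdi otp
Hunk 4: at line 1 remove [ivoo] add [bmzv,pvpm] -> 6 lines: bysci xcuda bmzv pvpm jftdi otp
Final line count: 6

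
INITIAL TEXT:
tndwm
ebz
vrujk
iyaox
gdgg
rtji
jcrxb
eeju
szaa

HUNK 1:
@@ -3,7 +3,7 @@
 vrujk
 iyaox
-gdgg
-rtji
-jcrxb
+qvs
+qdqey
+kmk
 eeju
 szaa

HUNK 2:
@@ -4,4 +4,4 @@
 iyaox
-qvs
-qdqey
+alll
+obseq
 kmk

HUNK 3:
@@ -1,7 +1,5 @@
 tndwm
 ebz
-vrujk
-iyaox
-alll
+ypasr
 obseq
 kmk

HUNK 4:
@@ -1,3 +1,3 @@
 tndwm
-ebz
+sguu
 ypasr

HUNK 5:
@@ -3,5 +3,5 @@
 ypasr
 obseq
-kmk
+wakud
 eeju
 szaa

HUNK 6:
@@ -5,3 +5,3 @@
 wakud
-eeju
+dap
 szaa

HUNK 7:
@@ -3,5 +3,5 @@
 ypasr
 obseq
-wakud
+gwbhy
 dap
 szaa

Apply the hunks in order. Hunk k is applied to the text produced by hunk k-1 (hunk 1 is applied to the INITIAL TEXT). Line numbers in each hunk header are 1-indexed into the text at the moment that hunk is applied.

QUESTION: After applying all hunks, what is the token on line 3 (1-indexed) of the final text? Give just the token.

Answer: ypasr

Derivation:
Hunk 1: at line 3 remove [gdgg,rtji,jcrxb] add [qvs,qdqey,kmk] -> 9 lines: tndwm ebz vrujk iyaox qvs qdqey kmk eeju szaa
Hunk 2: at line 4 remove [qvs,qdqey] add [alll,obseq] -> 9 lines: tndwm ebz vrujk iyaox alll obseq kmk eeju szaa
Hunk 3: at line 1 remove [vrujk,iyaox,alll] add [ypasr] -> 7 lines: tndwm ebz ypasr obseq kmk eeju szaa
Hunk 4: at line 1 remove [ebz] add [sguu] -> 7 lines: tndwm sguu ypasr obseq kmk eeju szaa
Hunk 5: at line 3 remove [kmk] add [wakud] -> 7 lines: tndwm sguu ypasr obseq wakud eeju szaa
Hunk 6: at line 5 remove [eeju] add [dap] -> 7 lines: tndwm sguu ypasr obseq wakud dap szaa
Hunk 7: at line 3 remove [wakud] add [gwbhy] -> 7 lines: tndwm sguu ypasr obseq gwbhy dap szaa
Final line 3: ypasr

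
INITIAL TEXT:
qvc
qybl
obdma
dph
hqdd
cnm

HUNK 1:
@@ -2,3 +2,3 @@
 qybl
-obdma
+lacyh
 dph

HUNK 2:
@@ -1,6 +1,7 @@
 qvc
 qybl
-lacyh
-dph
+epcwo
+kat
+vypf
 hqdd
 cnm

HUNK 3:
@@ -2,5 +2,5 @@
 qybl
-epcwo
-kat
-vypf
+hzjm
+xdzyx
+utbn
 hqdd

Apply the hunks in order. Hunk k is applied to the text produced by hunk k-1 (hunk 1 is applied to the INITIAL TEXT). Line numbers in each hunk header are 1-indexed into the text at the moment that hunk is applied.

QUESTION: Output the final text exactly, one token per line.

Answer: qvc
qybl
hzjm
xdzyx
utbn
hqdd
cnm

Derivation:
Hunk 1: at line 2 remove [obdma] add [lacyh] -> 6 lines: qvc qybl lacyh dph hqdd cnm
Hunk 2: at line 1 remove [lacyh,dph] add [epcwo,kat,vypf] -> 7 lines: qvc qybl epcwo kat vypf hqdd cnm
Hunk 3: at line 2 remove [epcwo,kat,vypf] add [hzjm,xdzyx,utbn] -> 7 lines: qvc qybl hzjm xdzyx utbn hqdd cnm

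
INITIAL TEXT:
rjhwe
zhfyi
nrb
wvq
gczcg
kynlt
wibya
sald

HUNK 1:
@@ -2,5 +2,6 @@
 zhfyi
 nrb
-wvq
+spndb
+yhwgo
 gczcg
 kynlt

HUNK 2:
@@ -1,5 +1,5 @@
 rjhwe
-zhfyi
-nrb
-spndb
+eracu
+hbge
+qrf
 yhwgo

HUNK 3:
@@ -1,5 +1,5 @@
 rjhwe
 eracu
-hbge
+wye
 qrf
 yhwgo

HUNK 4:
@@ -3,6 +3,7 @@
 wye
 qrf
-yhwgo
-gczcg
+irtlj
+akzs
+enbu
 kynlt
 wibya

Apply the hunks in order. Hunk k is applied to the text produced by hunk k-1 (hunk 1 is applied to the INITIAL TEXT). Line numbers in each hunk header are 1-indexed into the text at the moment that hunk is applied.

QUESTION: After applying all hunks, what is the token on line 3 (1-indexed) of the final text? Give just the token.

Hunk 1: at line 2 remove [wvq] add [spndb,yhwgo] -> 9 lines: rjhwe zhfyi nrb spndb yhwgo gczcg kynlt wibya sald
Hunk 2: at line 1 remove [zhfyi,nrb,spndb] add [eracu,hbge,qrf] -> 9 lines: rjhwe eracu hbge qrf yhwgo gczcg kynlt wibya sald
Hunk 3: at line 1 remove [hbge] add [wye] -> 9 lines: rjhwe eracu wye qrf yhwgo gczcg kynlt wibya sald
Hunk 4: at line 3 remove [yhwgo,gczcg] add [irtlj,akzs,enbu] -> 10 lines: rjhwe eracu wye qrf irtlj akzs enbu kynlt wibya sald
Final line 3: wye

Answer: wye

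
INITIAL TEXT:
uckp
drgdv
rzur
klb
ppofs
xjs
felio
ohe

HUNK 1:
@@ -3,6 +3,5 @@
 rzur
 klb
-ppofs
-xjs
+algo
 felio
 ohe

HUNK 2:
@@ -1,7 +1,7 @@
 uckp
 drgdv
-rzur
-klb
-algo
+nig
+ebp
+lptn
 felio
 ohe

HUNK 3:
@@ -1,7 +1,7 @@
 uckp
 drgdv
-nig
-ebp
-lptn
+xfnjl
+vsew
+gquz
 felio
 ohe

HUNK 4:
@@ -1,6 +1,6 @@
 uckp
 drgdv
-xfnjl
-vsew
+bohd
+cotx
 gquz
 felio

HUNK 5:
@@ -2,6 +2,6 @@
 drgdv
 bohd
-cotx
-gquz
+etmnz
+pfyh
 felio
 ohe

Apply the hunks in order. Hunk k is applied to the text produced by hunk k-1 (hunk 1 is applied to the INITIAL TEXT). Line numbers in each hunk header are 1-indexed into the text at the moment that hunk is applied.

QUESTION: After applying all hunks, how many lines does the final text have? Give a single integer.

Answer: 7

Derivation:
Hunk 1: at line 3 remove [ppofs,xjs] add [algo] -> 7 lines: uckp drgdv rzur klb algo felio ohe
Hunk 2: at line 1 remove [rzur,klb,algo] add [nig,ebp,lptn] -> 7 lines: uckp drgdv nig ebp lptn felio ohe
Hunk 3: at line 1 remove [nig,ebp,lptn] add [xfnjl,vsew,gquz] -> 7 lines: uckp drgdv xfnjl vsew gquz felio ohe
Hunk 4: at line 1 remove [xfnjl,vsew] add [bohd,cotx] -> 7 lines: uckp drgdv bohd cotx gquz felio ohe
Hunk 5: at line 2 remove [cotx,gquz] add [etmnz,pfyh] -> 7 lines: uckp drgdv bohd etmnz pfyh felio ohe
Final line count: 7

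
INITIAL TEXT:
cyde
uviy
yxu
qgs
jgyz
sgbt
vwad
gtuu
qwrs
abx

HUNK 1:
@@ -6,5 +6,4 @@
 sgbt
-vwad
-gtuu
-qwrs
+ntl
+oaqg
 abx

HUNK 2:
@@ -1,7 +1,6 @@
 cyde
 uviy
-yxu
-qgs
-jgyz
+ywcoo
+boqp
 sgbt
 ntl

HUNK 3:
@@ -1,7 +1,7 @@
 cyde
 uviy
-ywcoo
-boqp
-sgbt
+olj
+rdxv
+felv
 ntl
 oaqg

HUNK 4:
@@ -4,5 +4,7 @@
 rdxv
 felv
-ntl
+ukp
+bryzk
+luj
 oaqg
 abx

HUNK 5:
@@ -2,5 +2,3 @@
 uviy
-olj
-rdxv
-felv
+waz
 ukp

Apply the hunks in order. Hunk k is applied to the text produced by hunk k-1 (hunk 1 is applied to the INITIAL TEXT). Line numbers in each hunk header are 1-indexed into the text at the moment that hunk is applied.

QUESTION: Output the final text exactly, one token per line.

Hunk 1: at line 6 remove [vwad,gtuu,qwrs] add [ntl,oaqg] -> 9 lines: cyde uviy yxu qgs jgyz sgbt ntl oaqg abx
Hunk 2: at line 1 remove [yxu,qgs,jgyz] add [ywcoo,boqp] -> 8 lines: cyde uviy ywcoo boqp sgbt ntl oaqg abx
Hunk 3: at line 1 remove [ywcoo,boqp,sgbt] add [olj,rdxv,felv] -> 8 lines: cyde uviy olj rdxv felv ntl oaqg abx
Hunk 4: at line 4 remove [ntl] add [ukp,bryzk,luj] -> 10 lines: cyde uviy olj rdxv felv ukp bryzk luj oaqg abx
Hunk 5: at line 2 remove [olj,rdxv,felv] add [waz] -> 8 lines: cyde uviy waz ukp bryzk luj oaqg abx

Answer: cyde
uviy
waz
ukp
bryzk
luj
oaqg
abx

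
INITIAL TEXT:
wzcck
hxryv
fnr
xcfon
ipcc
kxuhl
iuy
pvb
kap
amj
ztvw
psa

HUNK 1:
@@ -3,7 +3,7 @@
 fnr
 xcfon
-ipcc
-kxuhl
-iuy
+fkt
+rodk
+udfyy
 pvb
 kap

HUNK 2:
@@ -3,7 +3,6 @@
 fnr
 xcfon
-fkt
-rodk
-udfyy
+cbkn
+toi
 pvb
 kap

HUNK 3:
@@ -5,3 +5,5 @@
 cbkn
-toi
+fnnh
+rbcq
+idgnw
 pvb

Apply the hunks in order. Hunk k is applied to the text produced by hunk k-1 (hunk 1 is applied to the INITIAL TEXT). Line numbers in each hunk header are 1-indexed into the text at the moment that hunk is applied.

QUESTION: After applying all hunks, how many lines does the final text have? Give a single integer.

Hunk 1: at line 3 remove [ipcc,kxuhl,iuy] add [fkt,rodk,udfyy] -> 12 lines: wzcck hxryv fnr xcfon fkt rodk udfyy pvb kap amj ztvw psa
Hunk 2: at line 3 remove [fkt,rodk,udfyy] add [cbkn,toi] -> 11 lines: wzcck hxryv fnr xcfon cbkn toi pvb kap amj ztvw psa
Hunk 3: at line 5 remove [toi] add [fnnh,rbcq,idgnw] -> 13 lines: wzcck hxryv fnr xcfon cbkn fnnh rbcq idgnw pvb kap amj ztvw psa
Final line count: 13

Answer: 13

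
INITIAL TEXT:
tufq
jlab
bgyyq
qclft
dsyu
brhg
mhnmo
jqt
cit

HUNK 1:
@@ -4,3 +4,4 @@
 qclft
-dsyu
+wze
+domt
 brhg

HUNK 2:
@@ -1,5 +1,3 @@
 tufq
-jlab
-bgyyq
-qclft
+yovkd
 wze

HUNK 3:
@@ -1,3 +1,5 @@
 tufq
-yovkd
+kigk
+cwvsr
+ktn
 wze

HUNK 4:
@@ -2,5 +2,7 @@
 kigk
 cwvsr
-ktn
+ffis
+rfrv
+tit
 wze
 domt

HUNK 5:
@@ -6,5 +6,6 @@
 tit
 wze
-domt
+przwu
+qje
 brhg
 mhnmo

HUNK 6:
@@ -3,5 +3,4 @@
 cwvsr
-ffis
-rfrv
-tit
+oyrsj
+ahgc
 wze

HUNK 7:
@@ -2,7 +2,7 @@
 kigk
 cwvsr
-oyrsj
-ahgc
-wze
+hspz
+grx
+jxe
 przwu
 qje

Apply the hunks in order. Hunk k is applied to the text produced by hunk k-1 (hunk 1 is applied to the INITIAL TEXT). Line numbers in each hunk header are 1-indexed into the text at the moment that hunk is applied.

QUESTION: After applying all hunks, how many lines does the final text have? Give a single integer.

Answer: 12

Derivation:
Hunk 1: at line 4 remove [dsyu] add [wze,domt] -> 10 lines: tufq jlab bgyyq qclft wze domt brhg mhnmo jqt cit
Hunk 2: at line 1 remove [jlab,bgyyq,qclft] add [yovkd] -> 8 lines: tufq yovkd wze domt brhg mhnmo jqt cit
Hunk 3: at line 1 remove [yovkd] add [kigk,cwvsr,ktn] -> 10 lines: tufq kigk cwvsr ktn wze domt brhg mhnmo jqt cit
Hunk 4: at line 2 remove [ktn] add [ffis,rfrv,tit] -> 12 lines: tufq kigk cwvsr ffis rfrv tit wze domt brhg mhnmo jqt cit
Hunk 5: at line 6 remove [domt] add [przwu,qje] -> 13 lines: tufq kigk cwvsr ffis rfrv tit wze przwu qje brhg mhnmo jqt cit
Hunk 6: at line 3 remove [ffis,rfrv,tit] add [oyrsj,ahgc] -> 12 lines: tufq kigk cwvsr oyrsj ahgc wze przwu qje brhg mhnmo jqt cit
Hunk 7: at line 2 remove [oyrsj,ahgc,wze] add [hspz,grx,jxe] -> 12 lines: tufq kigk cwvsr hspz grx jxe przwu qje brhg mhnmo jqt cit
Final line count: 12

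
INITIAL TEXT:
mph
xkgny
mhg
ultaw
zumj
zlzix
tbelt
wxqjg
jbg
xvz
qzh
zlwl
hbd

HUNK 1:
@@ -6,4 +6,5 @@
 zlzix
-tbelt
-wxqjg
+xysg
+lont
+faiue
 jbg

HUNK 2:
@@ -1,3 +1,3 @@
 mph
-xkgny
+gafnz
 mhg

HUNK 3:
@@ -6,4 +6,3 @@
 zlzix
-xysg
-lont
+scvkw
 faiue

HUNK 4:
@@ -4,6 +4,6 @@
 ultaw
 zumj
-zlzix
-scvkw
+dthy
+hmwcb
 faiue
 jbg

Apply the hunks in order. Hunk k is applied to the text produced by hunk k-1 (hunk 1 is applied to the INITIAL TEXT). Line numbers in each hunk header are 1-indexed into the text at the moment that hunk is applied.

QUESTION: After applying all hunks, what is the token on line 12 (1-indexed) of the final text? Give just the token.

Hunk 1: at line 6 remove [tbelt,wxqjg] add [xysg,lont,faiue] -> 14 lines: mph xkgny mhg ultaw zumj zlzix xysg lont faiue jbg xvz qzh zlwl hbd
Hunk 2: at line 1 remove [xkgny] add [gafnz] -> 14 lines: mph gafnz mhg ultaw zumj zlzix xysg lont faiue jbg xvz qzh zlwl hbd
Hunk 3: at line 6 remove [xysg,lont] add [scvkw] -> 13 lines: mph gafnz mhg ultaw zumj zlzix scvkw faiue jbg xvz qzh zlwl hbd
Hunk 4: at line 4 remove [zlzix,scvkw] add [dthy,hmwcb] -> 13 lines: mph gafnz mhg ultaw zumj dthy hmwcb faiue jbg xvz qzh zlwl hbd
Final line 12: zlwl

Answer: zlwl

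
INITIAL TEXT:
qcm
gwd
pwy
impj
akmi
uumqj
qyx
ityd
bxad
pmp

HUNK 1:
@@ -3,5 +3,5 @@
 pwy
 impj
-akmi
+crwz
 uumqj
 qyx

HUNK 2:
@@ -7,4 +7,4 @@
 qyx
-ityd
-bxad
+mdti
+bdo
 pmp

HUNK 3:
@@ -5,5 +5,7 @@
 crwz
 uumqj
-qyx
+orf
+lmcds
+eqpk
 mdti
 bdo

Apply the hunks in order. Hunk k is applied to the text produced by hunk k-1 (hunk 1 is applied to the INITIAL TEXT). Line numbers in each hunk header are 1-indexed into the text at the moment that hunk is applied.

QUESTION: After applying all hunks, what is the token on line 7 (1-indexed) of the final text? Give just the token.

Answer: orf

Derivation:
Hunk 1: at line 3 remove [akmi] add [crwz] -> 10 lines: qcm gwd pwy impj crwz uumqj qyx ityd bxad pmp
Hunk 2: at line 7 remove [ityd,bxad] add [mdti,bdo] -> 10 lines: qcm gwd pwy impj crwz uumqj qyx mdti bdo pmp
Hunk 3: at line 5 remove [qyx] add [orf,lmcds,eqpk] -> 12 lines: qcm gwd pwy impj crwz uumqj orf lmcds eqpk mdti bdo pmp
Final line 7: orf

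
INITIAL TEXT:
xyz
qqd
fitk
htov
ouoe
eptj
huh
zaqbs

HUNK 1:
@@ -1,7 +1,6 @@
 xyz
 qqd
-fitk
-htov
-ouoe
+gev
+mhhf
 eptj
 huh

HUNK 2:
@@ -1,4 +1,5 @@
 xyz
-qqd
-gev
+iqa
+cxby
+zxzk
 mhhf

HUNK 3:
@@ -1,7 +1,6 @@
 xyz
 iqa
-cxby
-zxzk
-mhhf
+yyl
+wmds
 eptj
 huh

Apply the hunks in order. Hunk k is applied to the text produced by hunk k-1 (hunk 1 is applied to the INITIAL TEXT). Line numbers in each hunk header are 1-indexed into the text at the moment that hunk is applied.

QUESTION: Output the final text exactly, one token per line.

Hunk 1: at line 1 remove [fitk,htov,ouoe] add [gev,mhhf] -> 7 lines: xyz qqd gev mhhf eptj huh zaqbs
Hunk 2: at line 1 remove [qqd,gev] add [iqa,cxby,zxzk] -> 8 lines: xyz iqa cxby zxzk mhhf eptj huh zaqbs
Hunk 3: at line 1 remove [cxby,zxzk,mhhf] add [yyl,wmds] -> 7 lines: xyz iqa yyl wmds eptj huh zaqbs

Answer: xyz
iqa
yyl
wmds
eptj
huh
zaqbs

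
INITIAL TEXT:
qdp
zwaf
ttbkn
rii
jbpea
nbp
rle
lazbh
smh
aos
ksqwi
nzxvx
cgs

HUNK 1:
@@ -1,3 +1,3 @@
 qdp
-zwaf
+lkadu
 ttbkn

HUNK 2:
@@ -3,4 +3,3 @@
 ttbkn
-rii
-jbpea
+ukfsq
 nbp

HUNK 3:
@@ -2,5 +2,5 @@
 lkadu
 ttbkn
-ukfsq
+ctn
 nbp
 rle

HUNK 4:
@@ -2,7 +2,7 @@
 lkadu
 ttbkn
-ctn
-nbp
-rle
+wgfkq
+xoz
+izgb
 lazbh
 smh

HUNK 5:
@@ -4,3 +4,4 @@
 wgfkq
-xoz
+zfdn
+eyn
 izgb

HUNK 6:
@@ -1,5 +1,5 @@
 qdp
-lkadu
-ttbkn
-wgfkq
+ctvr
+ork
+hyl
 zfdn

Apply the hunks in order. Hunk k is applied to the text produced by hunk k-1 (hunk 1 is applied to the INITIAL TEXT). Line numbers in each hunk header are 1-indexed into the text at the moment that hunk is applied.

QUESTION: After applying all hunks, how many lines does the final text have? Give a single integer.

Hunk 1: at line 1 remove [zwaf] add [lkadu] -> 13 lines: qdp lkadu ttbkn rii jbpea nbp rle lazbh smh aos ksqwi nzxvx cgs
Hunk 2: at line 3 remove [rii,jbpea] add [ukfsq] -> 12 lines: qdp lkadu ttbkn ukfsq nbp rle lazbh smh aos ksqwi nzxvx cgs
Hunk 3: at line 2 remove [ukfsq] add [ctn] -> 12 lines: qdp lkadu ttbkn ctn nbp rle lazbh smh aos ksqwi nzxvx cgs
Hunk 4: at line 2 remove [ctn,nbp,rle] add [wgfkq,xoz,izgb] -> 12 lines: qdp lkadu ttbkn wgfkq xoz izgb lazbh smh aos ksqwi nzxvx cgs
Hunk 5: at line 4 remove [xoz] add [zfdn,eyn] -> 13 lines: qdp lkadu ttbkn wgfkq zfdn eyn izgb lazbh smh aos ksqwi nzxvx cgs
Hunk 6: at line 1 remove [lkadu,ttbkn,wgfkq] add [ctvr,ork,hyl] -> 13 lines: qdp ctvr ork hyl zfdn eyn izgb lazbh smh aos ksqwi nzxvx cgs
Final line count: 13

Answer: 13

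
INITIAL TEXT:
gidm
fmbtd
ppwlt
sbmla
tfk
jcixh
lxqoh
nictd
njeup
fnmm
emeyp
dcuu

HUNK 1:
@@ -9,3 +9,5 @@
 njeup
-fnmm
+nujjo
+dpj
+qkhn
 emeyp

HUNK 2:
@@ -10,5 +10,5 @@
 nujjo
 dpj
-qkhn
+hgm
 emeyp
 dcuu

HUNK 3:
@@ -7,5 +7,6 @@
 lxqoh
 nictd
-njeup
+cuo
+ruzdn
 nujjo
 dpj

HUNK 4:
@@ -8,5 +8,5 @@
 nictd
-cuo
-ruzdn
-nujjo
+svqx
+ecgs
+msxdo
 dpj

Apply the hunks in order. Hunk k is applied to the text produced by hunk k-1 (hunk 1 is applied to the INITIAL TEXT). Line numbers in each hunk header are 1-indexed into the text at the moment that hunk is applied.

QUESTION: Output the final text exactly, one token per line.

Answer: gidm
fmbtd
ppwlt
sbmla
tfk
jcixh
lxqoh
nictd
svqx
ecgs
msxdo
dpj
hgm
emeyp
dcuu

Derivation:
Hunk 1: at line 9 remove [fnmm] add [nujjo,dpj,qkhn] -> 14 lines: gidm fmbtd ppwlt sbmla tfk jcixh lxqoh nictd njeup nujjo dpj qkhn emeyp dcuu
Hunk 2: at line 10 remove [qkhn] add [hgm] -> 14 lines: gidm fmbtd ppwlt sbmla tfk jcixh lxqoh nictd njeup nujjo dpj hgm emeyp dcuu
Hunk 3: at line 7 remove [njeup] add [cuo,ruzdn] -> 15 lines: gidm fmbtd ppwlt sbmla tfk jcixh lxqoh nictd cuo ruzdn nujjo dpj hgm emeyp dcuu
Hunk 4: at line 8 remove [cuo,ruzdn,nujjo] add [svqx,ecgs,msxdo] -> 15 lines: gidm fmbtd ppwlt sbmla tfk jcixh lxqoh nictd svqx ecgs msxdo dpj hgm emeyp dcuu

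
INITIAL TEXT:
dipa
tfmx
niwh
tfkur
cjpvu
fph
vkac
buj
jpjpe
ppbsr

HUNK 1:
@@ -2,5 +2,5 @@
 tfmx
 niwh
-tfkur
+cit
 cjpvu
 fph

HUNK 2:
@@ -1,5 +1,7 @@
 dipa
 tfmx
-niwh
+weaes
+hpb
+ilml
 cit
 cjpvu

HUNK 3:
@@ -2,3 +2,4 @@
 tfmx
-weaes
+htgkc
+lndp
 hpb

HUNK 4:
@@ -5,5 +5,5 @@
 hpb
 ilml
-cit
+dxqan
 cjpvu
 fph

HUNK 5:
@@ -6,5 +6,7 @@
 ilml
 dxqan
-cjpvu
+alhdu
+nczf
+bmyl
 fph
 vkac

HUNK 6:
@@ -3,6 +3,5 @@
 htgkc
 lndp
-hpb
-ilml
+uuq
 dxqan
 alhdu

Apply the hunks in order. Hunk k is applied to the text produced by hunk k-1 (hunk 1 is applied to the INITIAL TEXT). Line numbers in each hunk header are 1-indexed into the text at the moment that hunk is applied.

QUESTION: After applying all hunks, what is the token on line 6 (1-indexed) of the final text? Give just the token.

Hunk 1: at line 2 remove [tfkur] add [cit] -> 10 lines: dipa tfmx niwh cit cjpvu fph vkac buj jpjpe ppbsr
Hunk 2: at line 1 remove [niwh] add [weaes,hpb,ilml] -> 12 lines: dipa tfmx weaes hpb ilml cit cjpvu fph vkac buj jpjpe ppbsr
Hunk 3: at line 2 remove [weaes] add [htgkc,lndp] -> 13 lines: dipa tfmx htgkc lndp hpb ilml cit cjpvu fph vkac buj jpjpe ppbsr
Hunk 4: at line 5 remove [cit] add [dxqan] -> 13 lines: dipa tfmx htgkc lndp hpb ilml dxqan cjpvu fph vkac buj jpjpe ppbsr
Hunk 5: at line 6 remove [cjpvu] add [alhdu,nczf,bmyl] -> 15 lines: dipa tfmx htgkc lndp hpb ilml dxqan alhdu nczf bmyl fph vkac buj jpjpe ppbsr
Hunk 6: at line 3 remove [hpb,ilml] add [uuq] -> 14 lines: dipa tfmx htgkc lndp uuq dxqan alhdu nczf bmyl fph vkac buj jpjpe ppbsr
Final line 6: dxqan

Answer: dxqan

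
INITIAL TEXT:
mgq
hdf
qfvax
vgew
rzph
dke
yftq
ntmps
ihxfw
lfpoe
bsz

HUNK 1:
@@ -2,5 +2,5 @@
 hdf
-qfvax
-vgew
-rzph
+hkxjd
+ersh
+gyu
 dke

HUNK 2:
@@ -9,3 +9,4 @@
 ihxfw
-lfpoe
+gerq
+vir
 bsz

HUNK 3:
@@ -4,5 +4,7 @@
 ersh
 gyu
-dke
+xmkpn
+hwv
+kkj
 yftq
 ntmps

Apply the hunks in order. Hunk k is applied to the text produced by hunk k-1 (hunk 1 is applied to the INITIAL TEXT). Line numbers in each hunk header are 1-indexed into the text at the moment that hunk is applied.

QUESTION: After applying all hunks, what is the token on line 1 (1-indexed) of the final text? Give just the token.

Hunk 1: at line 2 remove [qfvax,vgew,rzph] add [hkxjd,ersh,gyu] -> 11 lines: mgq hdf hkxjd ersh gyu dke yftq ntmps ihxfw lfpoe bsz
Hunk 2: at line 9 remove [lfpoe] add [gerq,vir] -> 12 lines: mgq hdf hkxjd ersh gyu dke yftq ntmps ihxfw gerq vir bsz
Hunk 3: at line 4 remove [dke] add [xmkpn,hwv,kkj] -> 14 lines: mgq hdf hkxjd ersh gyu xmkpn hwv kkj yftq ntmps ihxfw gerq vir bsz
Final line 1: mgq

Answer: mgq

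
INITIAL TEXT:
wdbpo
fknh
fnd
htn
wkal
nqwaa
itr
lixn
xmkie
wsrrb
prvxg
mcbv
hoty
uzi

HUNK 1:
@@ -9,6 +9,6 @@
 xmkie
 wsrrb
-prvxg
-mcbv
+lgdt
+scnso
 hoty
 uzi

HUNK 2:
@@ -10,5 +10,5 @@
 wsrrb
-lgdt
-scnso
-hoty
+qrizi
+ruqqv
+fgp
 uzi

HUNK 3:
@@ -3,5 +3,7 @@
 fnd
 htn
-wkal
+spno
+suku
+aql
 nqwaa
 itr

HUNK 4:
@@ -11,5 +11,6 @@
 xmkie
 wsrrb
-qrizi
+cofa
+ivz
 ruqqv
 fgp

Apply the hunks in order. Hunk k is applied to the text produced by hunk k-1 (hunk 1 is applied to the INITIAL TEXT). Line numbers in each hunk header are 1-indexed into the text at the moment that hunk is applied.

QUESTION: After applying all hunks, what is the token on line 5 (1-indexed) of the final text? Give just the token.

Hunk 1: at line 9 remove [prvxg,mcbv] add [lgdt,scnso] -> 14 lines: wdbpo fknh fnd htn wkal nqwaa itr lixn xmkie wsrrb lgdt scnso hoty uzi
Hunk 2: at line 10 remove [lgdt,scnso,hoty] add [qrizi,ruqqv,fgp] -> 14 lines: wdbpo fknh fnd htn wkal nqwaa itr lixn xmkie wsrrb qrizi ruqqv fgp uzi
Hunk 3: at line 3 remove [wkal] add [spno,suku,aql] -> 16 lines: wdbpo fknh fnd htn spno suku aql nqwaa itr lixn xmkie wsrrb qrizi ruqqv fgp uzi
Hunk 4: at line 11 remove [qrizi] add [cofa,ivz] -> 17 lines: wdbpo fknh fnd htn spno suku aql nqwaa itr lixn xmkie wsrrb cofa ivz ruqqv fgp uzi
Final line 5: spno

Answer: spno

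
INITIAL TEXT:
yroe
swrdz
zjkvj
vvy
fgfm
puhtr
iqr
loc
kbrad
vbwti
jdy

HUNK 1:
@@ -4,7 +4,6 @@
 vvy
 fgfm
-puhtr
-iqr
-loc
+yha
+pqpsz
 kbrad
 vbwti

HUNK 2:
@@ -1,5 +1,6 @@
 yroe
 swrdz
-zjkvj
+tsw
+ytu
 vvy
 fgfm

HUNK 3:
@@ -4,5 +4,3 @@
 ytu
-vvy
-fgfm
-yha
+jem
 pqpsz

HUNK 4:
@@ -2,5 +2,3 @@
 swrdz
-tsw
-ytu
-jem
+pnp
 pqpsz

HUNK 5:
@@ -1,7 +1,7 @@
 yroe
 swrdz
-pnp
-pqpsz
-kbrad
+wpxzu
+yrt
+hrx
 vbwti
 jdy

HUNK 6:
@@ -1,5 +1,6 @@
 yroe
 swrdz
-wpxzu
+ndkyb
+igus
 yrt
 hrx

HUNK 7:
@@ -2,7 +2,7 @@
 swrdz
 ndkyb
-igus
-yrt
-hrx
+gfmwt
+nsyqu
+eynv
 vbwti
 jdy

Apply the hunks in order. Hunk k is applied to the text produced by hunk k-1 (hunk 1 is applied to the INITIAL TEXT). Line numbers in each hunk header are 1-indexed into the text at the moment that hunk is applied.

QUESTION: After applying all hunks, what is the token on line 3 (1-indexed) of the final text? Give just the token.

Hunk 1: at line 4 remove [puhtr,iqr,loc] add [yha,pqpsz] -> 10 lines: yroe swrdz zjkvj vvy fgfm yha pqpsz kbrad vbwti jdy
Hunk 2: at line 1 remove [zjkvj] add [tsw,ytu] -> 11 lines: yroe swrdz tsw ytu vvy fgfm yha pqpsz kbrad vbwti jdy
Hunk 3: at line 4 remove [vvy,fgfm,yha] add [jem] -> 9 lines: yroe swrdz tsw ytu jem pqpsz kbrad vbwti jdy
Hunk 4: at line 2 remove [tsw,ytu,jem] add [pnp] -> 7 lines: yroe swrdz pnp pqpsz kbrad vbwti jdy
Hunk 5: at line 1 remove [pnp,pqpsz,kbrad] add [wpxzu,yrt,hrx] -> 7 lines: yroe swrdz wpxzu yrt hrx vbwti jdy
Hunk 6: at line 1 remove [wpxzu] add [ndkyb,igus] -> 8 lines: yroe swrdz ndkyb igus yrt hrx vbwti jdy
Hunk 7: at line 2 remove [igus,yrt,hrx] add [gfmwt,nsyqu,eynv] -> 8 lines: yroe swrdz ndkyb gfmwt nsyqu eynv vbwti jdy
Final line 3: ndkyb

Answer: ndkyb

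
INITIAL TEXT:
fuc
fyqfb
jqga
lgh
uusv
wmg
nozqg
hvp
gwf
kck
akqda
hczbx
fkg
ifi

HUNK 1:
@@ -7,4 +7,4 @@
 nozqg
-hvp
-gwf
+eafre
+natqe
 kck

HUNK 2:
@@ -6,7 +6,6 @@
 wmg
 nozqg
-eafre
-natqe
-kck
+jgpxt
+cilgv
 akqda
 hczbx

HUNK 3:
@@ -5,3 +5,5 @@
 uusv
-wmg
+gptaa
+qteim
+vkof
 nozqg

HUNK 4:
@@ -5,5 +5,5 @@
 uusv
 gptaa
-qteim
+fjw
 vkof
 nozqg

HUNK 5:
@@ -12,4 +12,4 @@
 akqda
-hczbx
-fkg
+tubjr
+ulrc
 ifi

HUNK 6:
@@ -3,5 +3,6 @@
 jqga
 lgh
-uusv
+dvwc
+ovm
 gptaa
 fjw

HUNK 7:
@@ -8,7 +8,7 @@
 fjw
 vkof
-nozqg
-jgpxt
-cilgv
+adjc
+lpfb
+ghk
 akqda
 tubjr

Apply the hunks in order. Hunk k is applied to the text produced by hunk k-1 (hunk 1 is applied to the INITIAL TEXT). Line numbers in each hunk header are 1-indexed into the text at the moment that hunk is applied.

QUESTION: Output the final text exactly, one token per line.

Hunk 1: at line 7 remove [hvp,gwf] add [eafre,natqe] -> 14 lines: fuc fyqfb jqga lgh uusv wmg nozqg eafre natqe kck akqda hczbx fkg ifi
Hunk 2: at line 6 remove [eafre,natqe,kck] add [jgpxt,cilgv] -> 13 lines: fuc fyqfb jqga lgh uusv wmg nozqg jgpxt cilgv akqda hczbx fkg ifi
Hunk 3: at line 5 remove [wmg] add [gptaa,qteim,vkof] -> 15 lines: fuc fyqfb jqga lgh uusv gptaa qteim vkof nozqg jgpxt cilgv akqda hczbx fkg ifi
Hunk 4: at line 5 remove [qteim] add [fjw] -> 15 lines: fuc fyqfb jqga lgh uusv gptaa fjw vkof nozqg jgpxt cilgv akqda hczbx fkg ifi
Hunk 5: at line 12 remove [hczbx,fkg] add [tubjr,ulrc] -> 15 lines: fuc fyqfb jqga lgh uusv gptaa fjw vkof nozqg jgpxt cilgv akqda tubjr ulrc ifi
Hunk 6: at line 3 remove [uusv] add [dvwc,ovm] -> 16 lines: fuc fyqfb jqga lgh dvwc ovm gptaa fjw vkof nozqg jgpxt cilgv akqda tubjr ulrc ifi
Hunk 7: at line 8 remove [nozqg,jgpxt,cilgv] add [adjc,lpfb,ghk] -> 16 lines: fuc fyqfb jqga lgh dvwc ovm gptaa fjw vkof adjc lpfb ghk akqda tubjr ulrc ifi

Answer: fuc
fyqfb
jqga
lgh
dvwc
ovm
gptaa
fjw
vkof
adjc
lpfb
ghk
akqda
tubjr
ulrc
ifi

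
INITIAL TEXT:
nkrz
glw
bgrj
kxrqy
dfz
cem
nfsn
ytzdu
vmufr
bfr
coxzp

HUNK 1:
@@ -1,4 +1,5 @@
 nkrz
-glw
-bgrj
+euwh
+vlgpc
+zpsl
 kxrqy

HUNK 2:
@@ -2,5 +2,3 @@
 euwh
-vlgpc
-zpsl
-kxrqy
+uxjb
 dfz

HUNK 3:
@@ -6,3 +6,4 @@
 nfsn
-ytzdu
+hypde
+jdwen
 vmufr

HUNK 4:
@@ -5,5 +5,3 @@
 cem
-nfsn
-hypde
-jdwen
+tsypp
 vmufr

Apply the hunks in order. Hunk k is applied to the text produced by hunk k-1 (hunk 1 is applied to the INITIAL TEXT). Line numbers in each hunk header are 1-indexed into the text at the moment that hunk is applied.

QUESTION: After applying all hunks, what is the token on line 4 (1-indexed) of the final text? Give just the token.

Answer: dfz

Derivation:
Hunk 1: at line 1 remove [glw,bgrj] add [euwh,vlgpc,zpsl] -> 12 lines: nkrz euwh vlgpc zpsl kxrqy dfz cem nfsn ytzdu vmufr bfr coxzp
Hunk 2: at line 2 remove [vlgpc,zpsl,kxrqy] add [uxjb] -> 10 lines: nkrz euwh uxjb dfz cem nfsn ytzdu vmufr bfr coxzp
Hunk 3: at line 6 remove [ytzdu] add [hypde,jdwen] -> 11 lines: nkrz euwh uxjb dfz cem nfsn hypde jdwen vmufr bfr coxzp
Hunk 4: at line 5 remove [nfsn,hypde,jdwen] add [tsypp] -> 9 lines: nkrz euwh uxjb dfz cem tsypp vmufr bfr coxzp
Final line 4: dfz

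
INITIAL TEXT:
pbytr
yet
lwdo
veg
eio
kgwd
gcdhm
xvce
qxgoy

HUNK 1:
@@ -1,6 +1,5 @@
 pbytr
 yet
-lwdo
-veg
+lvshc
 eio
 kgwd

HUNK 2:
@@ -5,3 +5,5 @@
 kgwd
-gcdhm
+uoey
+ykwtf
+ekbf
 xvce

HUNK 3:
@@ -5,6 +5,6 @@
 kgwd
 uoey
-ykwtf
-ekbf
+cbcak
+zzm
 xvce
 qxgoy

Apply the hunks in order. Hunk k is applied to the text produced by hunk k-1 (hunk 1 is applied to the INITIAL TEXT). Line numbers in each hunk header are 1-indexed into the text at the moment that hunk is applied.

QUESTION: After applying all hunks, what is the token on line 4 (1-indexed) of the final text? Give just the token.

Answer: eio

Derivation:
Hunk 1: at line 1 remove [lwdo,veg] add [lvshc] -> 8 lines: pbytr yet lvshc eio kgwd gcdhm xvce qxgoy
Hunk 2: at line 5 remove [gcdhm] add [uoey,ykwtf,ekbf] -> 10 lines: pbytr yet lvshc eio kgwd uoey ykwtf ekbf xvce qxgoy
Hunk 3: at line 5 remove [ykwtf,ekbf] add [cbcak,zzm] -> 10 lines: pbytr yet lvshc eio kgwd uoey cbcak zzm xvce qxgoy
Final line 4: eio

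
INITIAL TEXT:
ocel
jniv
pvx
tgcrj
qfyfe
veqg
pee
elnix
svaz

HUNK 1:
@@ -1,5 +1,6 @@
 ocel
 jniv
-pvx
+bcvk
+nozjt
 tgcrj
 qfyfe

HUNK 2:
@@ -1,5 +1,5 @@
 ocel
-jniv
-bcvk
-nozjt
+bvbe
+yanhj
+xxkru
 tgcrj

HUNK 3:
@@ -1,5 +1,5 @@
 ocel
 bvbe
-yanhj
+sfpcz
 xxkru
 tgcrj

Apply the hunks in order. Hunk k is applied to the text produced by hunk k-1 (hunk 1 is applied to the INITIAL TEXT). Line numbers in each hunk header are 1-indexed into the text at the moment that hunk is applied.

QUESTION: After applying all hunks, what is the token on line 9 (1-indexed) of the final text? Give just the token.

Hunk 1: at line 1 remove [pvx] add [bcvk,nozjt] -> 10 lines: ocel jniv bcvk nozjt tgcrj qfyfe veqg pee elnix svaz
Hunk 2: at line 1 remove [jniv,bcvk,nozjt] add [bvbe,yanhj,xxkru] -> 10 lines: ocel bvbe yanhj xxkru tgcrj qfyfe veqg pee elnix svaz
Hunk 3: at line 1 remove [yanhj] add [sfpcz] -> 10 lines: ocel bvbe sfpcz xxkru tgcrj qfyfe veqg pee elnix svaz
Final line 9: elnix

Answer: elnix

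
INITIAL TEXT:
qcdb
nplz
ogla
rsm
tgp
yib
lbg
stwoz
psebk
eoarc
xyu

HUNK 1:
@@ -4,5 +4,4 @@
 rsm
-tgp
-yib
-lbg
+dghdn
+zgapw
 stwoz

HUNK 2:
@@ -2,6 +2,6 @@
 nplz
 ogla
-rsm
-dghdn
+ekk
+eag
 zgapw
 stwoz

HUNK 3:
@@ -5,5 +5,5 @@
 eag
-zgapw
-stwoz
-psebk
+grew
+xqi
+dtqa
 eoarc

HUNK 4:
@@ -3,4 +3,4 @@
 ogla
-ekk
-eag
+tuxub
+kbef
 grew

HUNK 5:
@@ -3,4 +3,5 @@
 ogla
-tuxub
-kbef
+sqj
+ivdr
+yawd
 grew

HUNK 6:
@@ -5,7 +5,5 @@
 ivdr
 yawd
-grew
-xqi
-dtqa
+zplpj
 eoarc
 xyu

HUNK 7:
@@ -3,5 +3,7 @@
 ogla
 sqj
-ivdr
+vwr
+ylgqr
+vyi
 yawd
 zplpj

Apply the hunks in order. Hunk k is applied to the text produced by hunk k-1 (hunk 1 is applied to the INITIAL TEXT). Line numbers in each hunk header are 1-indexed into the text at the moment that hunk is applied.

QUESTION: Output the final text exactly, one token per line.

Hunk 1: at line 4 remove [tgp,yib,lbg] add [dghdn,zgapw] -> 10 lines: qcdb nplz ogla rsm dghdn zgapw stwoz psebk eoarc xyu
Hunk 2: at line 2 remove [rsm,dghdn] add [ekk,eag] -> 10 lines: qcdb nplz ogla ekk eag zgapw stwoz psebk eoarc xyu
Hunk 3: at line 5 remove [zgapw,stwoz,psebk] add [grew,xqi,dtqa] -> 10 lines: qcdb nplz ogla ekk eag grew xqi dtqa eoarc xyu
Hunk 4: at line 3 remove [ekk,eag] add [tuxub,kbef] -> 10 lines: qcdb nplz ogla tuxub kbef grew xqi dtqa eoarc xyu
Hunk 5: at line 3 remove [tuxub,kbef] add [sqj,ivdr,yawd] -> 11 lines: qcdb nplz ogla sqj ivdr yawd grew xqi dtqa eoarc xyu
Hunk 6: at line 5 remove [grew,xqi,dtqa] add [zplpj] -> 9 lines: qcdb nplz ogla sqj ivdr yawd zplpj eoarc xyu
Hunk 7: at line 3 remove [ivdr] add [vwr,ylgqr,vyi] -> 11 lines: qcdb nplz ogla sqj vwr ylgqr vyi yawd zplpj eoarc xyu

Answer: qcdb
nplz
ogla
sqj
vwr
ylgqr
vyi
yawd
zplpj
eoarc
xyu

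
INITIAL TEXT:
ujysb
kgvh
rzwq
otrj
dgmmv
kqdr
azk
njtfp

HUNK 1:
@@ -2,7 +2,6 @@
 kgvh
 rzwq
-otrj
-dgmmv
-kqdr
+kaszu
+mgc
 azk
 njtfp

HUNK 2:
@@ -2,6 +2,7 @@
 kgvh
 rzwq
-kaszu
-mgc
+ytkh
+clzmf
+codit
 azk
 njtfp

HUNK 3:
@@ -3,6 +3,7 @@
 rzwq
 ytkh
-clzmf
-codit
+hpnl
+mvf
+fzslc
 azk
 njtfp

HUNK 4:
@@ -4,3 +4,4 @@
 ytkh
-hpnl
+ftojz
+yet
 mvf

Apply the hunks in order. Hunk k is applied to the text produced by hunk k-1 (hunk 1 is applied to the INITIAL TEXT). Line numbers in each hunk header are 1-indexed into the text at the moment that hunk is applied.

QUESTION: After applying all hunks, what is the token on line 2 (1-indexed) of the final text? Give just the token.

Answer: kgvh

Derivation:
Hunk 1: at line 2 remove [otrj,dgmmv,kqdr] add [kaszu,mgc] -> 7 lines: ujysb kgvh rzwq kaszu mgc azk njtfp
Hunk 2: at line 2 remove [kaszu,mgc] add [ytkh,clzmf,codit] -> 8 lines: ujysb kgvh rzwq ytkh clzmf codit azk njtfp
Hunk 3: at line 3 remove [clzmf,codit] add [hpnl,mvf,fzslc] -> 9 lines: ujysb kgvh rzwq ytkh hpnl mvf fzslc azk njtfp
Hunk 4: at line 4 remove [hpnl] add [ftojz,yet] -> 10 lines: ujysb kgvh rzwq ytkh ftojz yet mvf fzslc azk njtfp
Final line 2: kgvh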